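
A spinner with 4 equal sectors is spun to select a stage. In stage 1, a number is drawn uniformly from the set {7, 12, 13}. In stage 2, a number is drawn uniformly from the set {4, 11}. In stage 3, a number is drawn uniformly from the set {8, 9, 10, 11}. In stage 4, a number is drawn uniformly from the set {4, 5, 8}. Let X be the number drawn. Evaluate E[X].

E[X | stage 1] = (7+12+13)/3 = 32/3.
E[X | stage 2] = (4+11)/2 = 15/2.
E[X | stage 3] = (8+9+10+11)/4 = 19/2.
E[X | stage 4] = (4+5+8)/3 = 17/3.
By the law of total expectation,
E[X] = (1/4)·(32/3) + (1/4)·(15/2) + (1/4)·(19/2) + (1/4)·(17/3) = 25/3.

25/3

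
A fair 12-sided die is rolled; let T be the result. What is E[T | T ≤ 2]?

3/2

Given T ≤ 2, T is equally likely to be any of {1, 2}.
E[T | T ≤ 2] = (1 + 2) / 2 = 3/2.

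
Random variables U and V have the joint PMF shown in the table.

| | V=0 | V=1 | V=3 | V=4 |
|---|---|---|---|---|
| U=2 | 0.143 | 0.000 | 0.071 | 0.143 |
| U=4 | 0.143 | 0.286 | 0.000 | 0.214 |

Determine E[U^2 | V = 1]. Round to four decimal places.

16.0000

P(V = 1) = 0.286.
Σ U^2·P over the event = 16·(0.286) = 4.576.
E[U^2 | V = 1] = (4.576) / (0.286) = 16.0000.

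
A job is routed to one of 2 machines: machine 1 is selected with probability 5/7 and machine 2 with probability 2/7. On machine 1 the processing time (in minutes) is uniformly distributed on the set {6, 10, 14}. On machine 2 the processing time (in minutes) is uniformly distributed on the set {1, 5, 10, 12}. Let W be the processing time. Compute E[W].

64/7

E[W | machine 1] = (6+10+14)/3 = 10.
E[W | machine 2] = (1+5+10+12)/4 = 7.
By the law of total expectation,
E[W] = (5/7)·(10) + (2/7)·(7) = 64/7.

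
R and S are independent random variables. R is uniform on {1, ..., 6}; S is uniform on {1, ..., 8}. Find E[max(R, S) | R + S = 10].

P(R + S = 10) = 5/48.
Summing max(R,S)·P(x,y) over outcomes with R + S = 10 gives 2/3.
E[max(R, S) | R + S = 10] = (2/3) / (5/48) = 32/5.

32/5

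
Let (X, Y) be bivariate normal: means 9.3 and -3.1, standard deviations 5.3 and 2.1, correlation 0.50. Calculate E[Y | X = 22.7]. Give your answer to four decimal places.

-0.4453

E[Y | X=x] = μ_Y + ρ(σ_Y/σ_X)(x − μ_X) for jointly normal variables.
E[Y | X=22.7] = -3.1 + (0.50)·(2.1/5.3)·(22.7 − (9.3)) = -3.1 + (0.19811)·(13.4) = -0.4453.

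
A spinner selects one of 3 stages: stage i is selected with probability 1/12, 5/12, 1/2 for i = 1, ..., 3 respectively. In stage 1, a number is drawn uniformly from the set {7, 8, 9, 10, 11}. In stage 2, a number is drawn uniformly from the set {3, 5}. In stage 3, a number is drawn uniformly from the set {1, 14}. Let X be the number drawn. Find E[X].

E[X | stage 1] = (7+8+9+10+11)/5 = 9.
E[X | stage 2] = (3+5)/2 = 4.
E[X | stage 3] = (1+14)/2 = 15/2.
By the law of total expectation,
E[X] = (1/12)·(9) + (5/12)·(4) + (1/2)·(15/2) = 37/6.

37/6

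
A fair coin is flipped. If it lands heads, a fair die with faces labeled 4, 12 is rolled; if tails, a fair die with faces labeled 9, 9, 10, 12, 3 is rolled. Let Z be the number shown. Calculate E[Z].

83/10

E[Z | heads] = (4+12)/2 = 8.
E[Z | tails] = (9+9+10+12+3)/5 = 43/5.
E[Z] = (1/2)·(8) + (1/2)·(43/5) = 83/10.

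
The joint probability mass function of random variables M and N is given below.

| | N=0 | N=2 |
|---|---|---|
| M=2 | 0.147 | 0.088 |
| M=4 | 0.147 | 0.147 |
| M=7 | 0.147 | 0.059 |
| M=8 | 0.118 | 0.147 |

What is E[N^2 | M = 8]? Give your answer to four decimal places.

2.2189

P(M = 8) = 0.265.
Σ N^2·P over the event = 0·(0.118) + 4·(0.147) = 0.588.
E[N^2 | M = 8] = (0.588) / (0.265) = 2.2189.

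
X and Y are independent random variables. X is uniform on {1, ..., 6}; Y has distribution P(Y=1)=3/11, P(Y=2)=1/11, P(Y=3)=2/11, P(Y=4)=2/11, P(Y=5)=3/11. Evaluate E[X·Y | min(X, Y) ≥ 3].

261/14

P(min(X, Y) ≥ 3) = 14/33.
Summing XY·P(x,y) over outcomes with min(X, Y) ≥ 3 gives 87/11.
E[X·Y | min(X, Y) ≥ 3] = (87/11) / (14/33) = 261/14.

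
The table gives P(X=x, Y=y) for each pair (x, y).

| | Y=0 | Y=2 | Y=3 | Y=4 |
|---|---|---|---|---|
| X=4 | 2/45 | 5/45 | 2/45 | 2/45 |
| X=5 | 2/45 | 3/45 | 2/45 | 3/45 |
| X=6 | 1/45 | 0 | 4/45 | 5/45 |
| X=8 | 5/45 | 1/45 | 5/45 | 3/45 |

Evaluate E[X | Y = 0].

P(Y = 0) = 2/9.
Summing X·P(X=x,Y=y) over the conditioning event gives 64/45.
E[X | Y = 0] = (64/45) / (2/9) = 32/5.

32/5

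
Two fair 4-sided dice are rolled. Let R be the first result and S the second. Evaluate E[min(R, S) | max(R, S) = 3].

9/5

Outcomes with max(R, S) = 3: (1,3), (2,3), (3,1), (3,2), (3,3), each with probability 1/16.
E[min(R, S) | max(R, S) = 3] = (1 + 2 + 1 + 2 + 3) / 5 = 9/5.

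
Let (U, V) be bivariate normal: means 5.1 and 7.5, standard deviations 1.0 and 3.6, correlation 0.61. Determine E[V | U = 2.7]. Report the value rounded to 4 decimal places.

E[V | U=x] = μ_V + ρ(σ_V/σ_U)(x − μ_U) for jointly normal variables.
E[V | U=2.7] = 7.5 + (0.61)·(3.6/1.0)·(2.7 − (5.1)) = 7.5 + (2.196)·(-2.4) = 2.2296.

2.2296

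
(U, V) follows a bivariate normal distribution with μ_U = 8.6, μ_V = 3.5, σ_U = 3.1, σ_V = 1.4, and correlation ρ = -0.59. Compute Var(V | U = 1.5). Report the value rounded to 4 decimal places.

1.2777

Var(V | U=x) = (1 − ρ²)·σ_V².
Var(V | U=1.5) = (1.4)²·(1 − (-0.59)²) = 1.96·0.6519 = 1.2777.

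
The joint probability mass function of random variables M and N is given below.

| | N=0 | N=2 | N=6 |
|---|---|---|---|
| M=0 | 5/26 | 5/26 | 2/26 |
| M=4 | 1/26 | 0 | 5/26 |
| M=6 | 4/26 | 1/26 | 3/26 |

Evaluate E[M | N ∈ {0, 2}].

P(N ∈ {0, 2}) = 8/13.
Σ M·P over the event = 0·(5/26) + 0·(5/26) + 4·(1/26) + 6·(4/26) + 6·(1/26) = 17/13.
E[M | N ∈ {0, 2}] = (17/13) / (8/13) = 17/8.

17/8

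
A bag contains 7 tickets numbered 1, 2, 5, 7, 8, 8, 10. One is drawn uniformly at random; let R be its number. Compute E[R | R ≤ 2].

P(R ≤ 2) = 2/7.
Σ over the event: 1·1/7 + 2·1/7 = 3/7.
E[R | R ≤ 2] = (3/7) / (2/7) = 3/2.

3/2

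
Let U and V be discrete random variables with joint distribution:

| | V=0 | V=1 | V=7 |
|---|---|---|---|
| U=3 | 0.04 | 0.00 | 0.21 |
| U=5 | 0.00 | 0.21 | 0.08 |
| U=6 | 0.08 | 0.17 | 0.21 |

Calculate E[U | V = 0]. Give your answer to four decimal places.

5.0000

P(V = 0) = 0.12.
Σ U·P over the event = 3·(0.04) + 6·(0.08) = 0.60.
E[U | V = 0] = (0.60) / (0.12) = 5.0000.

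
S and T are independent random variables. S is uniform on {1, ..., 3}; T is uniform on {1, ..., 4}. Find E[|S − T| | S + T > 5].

1

Outcomes with S + T > 5: (2,4), (3,3), (3,4), each with probability 1/12.
E[|S − T| | S + T > 5] = (2 + 0 + 1) / 3 = 1.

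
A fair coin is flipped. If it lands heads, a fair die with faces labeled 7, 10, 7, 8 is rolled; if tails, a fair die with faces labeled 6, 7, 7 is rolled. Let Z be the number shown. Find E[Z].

E[Z | heads] = (7+10+7+8)/4 = 8.
E[Z | tails] = (6+7+7)/3 = 20/3.
E[Z] = (1/2)·(8) + (1/2)·(20/3) = 22/3.

22/3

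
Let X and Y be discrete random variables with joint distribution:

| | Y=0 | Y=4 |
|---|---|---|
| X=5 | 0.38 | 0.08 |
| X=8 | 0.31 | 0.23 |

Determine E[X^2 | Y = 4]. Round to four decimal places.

53.9355

P(Y = 4) = 0.31.
Summing X^2·P(X=x,Y=y) over the conditioning event gives 16.72.
E[X^2 | Y = 4] = (16.72) / (0.31) = 53.9355.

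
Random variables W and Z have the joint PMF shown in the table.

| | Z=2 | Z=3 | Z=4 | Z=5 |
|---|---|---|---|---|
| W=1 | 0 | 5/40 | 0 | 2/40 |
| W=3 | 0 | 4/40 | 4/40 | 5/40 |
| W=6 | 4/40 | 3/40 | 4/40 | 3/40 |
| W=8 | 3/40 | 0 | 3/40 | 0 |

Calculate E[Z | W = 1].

25/7

P(W = 1) = 7/40.
Summing Z·P(W=x,Z=y) over the conditioning event gives 5/8.
E[Z | W = 1] = (5/8) / (7/40) = 25/7.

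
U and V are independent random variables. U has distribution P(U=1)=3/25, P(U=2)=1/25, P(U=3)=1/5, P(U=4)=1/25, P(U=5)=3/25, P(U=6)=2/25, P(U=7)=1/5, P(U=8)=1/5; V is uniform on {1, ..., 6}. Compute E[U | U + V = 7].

17/5

P(U + V = 7) = 1/10.
Summing U·P(x,y) over outcomes with U + V = 7 gives 17/50.
E[U | U + V = 7] = (17/50) / (1/10) = 17/5.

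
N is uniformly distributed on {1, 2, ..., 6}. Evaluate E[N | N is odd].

3

Given N is odd, N is equally likely to be any of {1, 3, 5}.
E[N | N is odd] = (1 + 3 + 5) / 3 = 3.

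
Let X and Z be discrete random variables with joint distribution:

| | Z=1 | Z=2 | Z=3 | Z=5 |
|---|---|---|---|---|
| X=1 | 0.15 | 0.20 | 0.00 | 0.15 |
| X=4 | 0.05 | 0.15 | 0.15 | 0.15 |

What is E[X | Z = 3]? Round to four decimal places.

4.0000

P(Z = 3) = 0.15.
Σ X·P over the event = 4·(0.15) = 0.60.
E[X | Z = 3] = (0.60) / (0.15) = 4.0000.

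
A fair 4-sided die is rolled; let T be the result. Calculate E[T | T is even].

Given T is even, T is equally likely to be any of {2, 4}.
E[T | T is even] = (2 + 4) / 2 = 3.

3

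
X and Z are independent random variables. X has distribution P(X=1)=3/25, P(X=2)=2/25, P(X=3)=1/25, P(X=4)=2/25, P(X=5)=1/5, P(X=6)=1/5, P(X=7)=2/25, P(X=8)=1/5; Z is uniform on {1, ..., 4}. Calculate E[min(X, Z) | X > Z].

P(X > Z) = 39/50.
Summing min(X,Z)·P(x,y) over outcomes with X > Z gives 187/100.
E[min(X, Z) | X > Z] = (187/100) / (39/50) = 187/78.

187/78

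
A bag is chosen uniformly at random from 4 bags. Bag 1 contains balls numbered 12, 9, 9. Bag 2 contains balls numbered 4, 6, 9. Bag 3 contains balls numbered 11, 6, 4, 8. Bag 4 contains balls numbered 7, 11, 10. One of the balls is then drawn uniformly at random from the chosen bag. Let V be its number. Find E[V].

395/48

E[V | bag 1] = (12+9+9)/3 = 10.
E[V | bag 2] = (4+6+9)/3 = 19/3.
E[V | bag 3] = (11+6+4+8)/4 = 29/4.
E[V | bag 4] = (7+11+10)/3 = 28/3.
By the law of total expectation,
E[V] = (1/4)·(10) + (1/4)·(19/3) + (1/4)·(29/4) + (1/4)·(28/3) = 395/48.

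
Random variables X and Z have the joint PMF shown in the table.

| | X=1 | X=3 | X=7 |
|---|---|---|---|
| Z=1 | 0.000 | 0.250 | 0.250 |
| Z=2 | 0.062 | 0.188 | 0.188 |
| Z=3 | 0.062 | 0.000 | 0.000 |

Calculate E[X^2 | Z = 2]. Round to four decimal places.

25.0365

P(Z = 2) = 0.438.
Summing X^2·P(X=x,Z=y) over the conditioning event gives 10.966.
E[X^2 | Z = 2] = (10.966) / (0.438) = 25.0365.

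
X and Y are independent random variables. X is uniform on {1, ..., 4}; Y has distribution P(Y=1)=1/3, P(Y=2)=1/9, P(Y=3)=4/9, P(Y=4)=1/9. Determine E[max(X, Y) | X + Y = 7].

4

P(X + Y = 7) = 5/36.
Summing max(X,Y)·P(x,y) over outcomes with X + Y = 7 gives 5/9.
E[max(X, Y) | X + Y = 7] = (5/9) / (5/36) = 4.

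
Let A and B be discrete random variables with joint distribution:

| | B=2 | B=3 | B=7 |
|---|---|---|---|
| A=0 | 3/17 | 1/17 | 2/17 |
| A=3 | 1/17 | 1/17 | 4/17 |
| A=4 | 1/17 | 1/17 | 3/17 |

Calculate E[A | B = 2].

P(B = 2) = 5/17.
Σ A·P over the event = 0·(3/17) + 3·(1/17) + 4·(1/17) = 7/17.
E[A | B = 2] = (7/17) / (5/17) = 7/5.

7/5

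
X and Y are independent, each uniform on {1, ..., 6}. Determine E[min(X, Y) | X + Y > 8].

Outcomes with X + Y > 8: (3,6), (4,5), (4,6), (5,4), (5,5), (5,6), (6,3), (6,4), (6,5), (6,6), each with probability 1/36.
E[min(X, Y) | X + Y > 8] = (3 + 4 + 4 + 4 + 5 + 5 + 3 + 4 + 5 + 6) / 10 = 43/10.

43/10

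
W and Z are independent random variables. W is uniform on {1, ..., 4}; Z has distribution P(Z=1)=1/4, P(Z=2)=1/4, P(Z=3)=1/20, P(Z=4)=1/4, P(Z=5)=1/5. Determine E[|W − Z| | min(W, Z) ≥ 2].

56/45

P(min(W, Z) ≥ 2) = 9/16.
Summing |W−Z|·P(x,y) over outcomes with min(W, Z) ≥ 2 gives 7/10.
E[|W − Z| | min(W, Z) ≥ 2] = (7/10) / (9/16) = 56/45.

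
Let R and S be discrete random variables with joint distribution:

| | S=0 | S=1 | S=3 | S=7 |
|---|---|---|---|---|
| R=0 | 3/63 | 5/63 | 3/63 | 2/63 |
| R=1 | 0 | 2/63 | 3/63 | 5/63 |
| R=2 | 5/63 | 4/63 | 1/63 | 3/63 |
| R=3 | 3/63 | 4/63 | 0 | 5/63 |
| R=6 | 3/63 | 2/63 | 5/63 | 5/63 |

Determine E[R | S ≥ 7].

P(S ≥ 7) = 20/63.
Σ R·P over the event = 0·(2/63) + 1·(5/63) + 2·(3/63) + 3·(5/63) + 6·(5/63) = 8/9.
E[R | S ≥ 7] = (8/9) / (20/63) = 14/5.

14/5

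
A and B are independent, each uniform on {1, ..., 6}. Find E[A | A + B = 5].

P(A + B = 5) = 1/9.
Summing A·P(x,y) over outcomes with A + B = 5 gives 5/18.
E[A | A + B = 5] = (5/18) / (1/9) = 5/2.

5/2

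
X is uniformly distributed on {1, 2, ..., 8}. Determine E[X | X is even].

5

Given X is even, X is equally likely to be any of {2, 4, 6, 8}.
E[X | X is even] = (2 + 4 + 6 + 8) / 4 = 5.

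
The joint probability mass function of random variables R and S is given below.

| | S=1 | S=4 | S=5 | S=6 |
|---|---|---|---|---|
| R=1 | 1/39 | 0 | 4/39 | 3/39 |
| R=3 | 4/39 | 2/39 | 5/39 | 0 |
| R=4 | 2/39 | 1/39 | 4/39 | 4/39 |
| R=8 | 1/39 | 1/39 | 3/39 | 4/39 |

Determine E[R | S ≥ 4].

128/31

P(S ≥ 4) = 31/39.
Summing R·P(R=x,S=y) over the conditioning event gives 128/39.
E[R | S ≥ 4] = (128/39) / (31/39) = 128/31.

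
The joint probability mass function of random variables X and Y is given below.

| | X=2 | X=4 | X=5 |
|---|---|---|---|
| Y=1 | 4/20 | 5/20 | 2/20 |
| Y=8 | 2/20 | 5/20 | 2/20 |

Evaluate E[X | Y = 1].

38/11

P(Y = 1) = 11/20.
Σ X·P over the event = 2·(4/20) + 4·(5/20) + 5·(2/20) = 19/10.
E[X | Y = 1] = (19/10) / (11/20) = 38/11.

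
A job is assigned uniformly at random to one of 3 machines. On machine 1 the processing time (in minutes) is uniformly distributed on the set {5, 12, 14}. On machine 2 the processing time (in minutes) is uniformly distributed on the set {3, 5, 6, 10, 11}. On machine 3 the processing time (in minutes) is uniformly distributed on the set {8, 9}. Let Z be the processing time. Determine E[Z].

E[Z | machine 1] = (5+12+14)/3 = 31/3.
E[Z | machine 2] = (3+5+6+10+11)/5 = 7.
E[Z | machine 3] = (8+9)/2 = 17/2.
E[Z] = (1/3)·(31/3) + (1/3)·(7) + (1/3)·(17/2) = 155/18.

155/18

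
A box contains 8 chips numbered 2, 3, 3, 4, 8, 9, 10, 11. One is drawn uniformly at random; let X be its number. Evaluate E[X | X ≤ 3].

8/3

P(X ≤ 3) = 3/8.
Σ over the event: 2·1/8 + 3·1/4 = 1.
E[X | X ≤ 3] = (1) / (3/8) = 8/3.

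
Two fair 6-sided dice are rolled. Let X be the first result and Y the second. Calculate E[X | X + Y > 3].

P(X + Y > 3) = 11/12.
Summing X·P(x,y) over outcomes with X + Y > 3 gives 61/18.
E[X | X + Y > 3] = (61/18) / (11/12) = 122/33.

122/33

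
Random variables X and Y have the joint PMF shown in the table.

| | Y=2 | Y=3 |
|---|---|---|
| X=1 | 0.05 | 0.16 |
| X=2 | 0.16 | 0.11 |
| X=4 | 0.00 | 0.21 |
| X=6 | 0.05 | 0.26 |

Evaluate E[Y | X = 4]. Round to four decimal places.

3.0000

P(X = 4) = 0.21.
Σ Y·P over the event = 3·(0.21) = 0.63.
E[Y | X = 4] = (0.63) / (0.21) = 3.0000.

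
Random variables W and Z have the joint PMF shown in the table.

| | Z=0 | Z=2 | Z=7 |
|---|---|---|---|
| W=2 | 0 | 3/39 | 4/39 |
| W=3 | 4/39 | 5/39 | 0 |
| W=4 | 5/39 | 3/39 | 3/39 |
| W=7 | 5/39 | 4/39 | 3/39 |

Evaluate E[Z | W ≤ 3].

11/4

P(W ≤ 3) = 16/39.
Σ Z·P over the event = 2·(3/39) + 7·(4/39) + 0·(4/39) + 2·(5/39) = 44/39.
E[Z | W ≤ 3] = (44/39) / (16/39) = 11/4.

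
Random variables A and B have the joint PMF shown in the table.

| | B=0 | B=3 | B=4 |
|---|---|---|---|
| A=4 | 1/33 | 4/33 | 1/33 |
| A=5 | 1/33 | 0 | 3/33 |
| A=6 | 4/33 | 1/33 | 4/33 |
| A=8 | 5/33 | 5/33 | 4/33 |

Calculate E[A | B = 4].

P(B = 4) = 4/11.
Σ A·P over the event = 4·(1/33) + 5·(3/33) + 6·(4/33) + 8·(4/33) = 25/11.
E[A | B = 4] = (25/11) / (4/11) = 25/4.

25/4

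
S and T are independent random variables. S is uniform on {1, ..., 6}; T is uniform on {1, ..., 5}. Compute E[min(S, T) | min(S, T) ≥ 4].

13/3

Outcomes with min(S, T) ≥ 4: (4,4), (4,5), (5,4), (5,5), (6,4), (6,5), each with probability 1/30.
E[min(S, T) | min(S, T) ≥ 4] = (4 + 4 + 4 + 5 + 4 + 5) / 6 = 13/3.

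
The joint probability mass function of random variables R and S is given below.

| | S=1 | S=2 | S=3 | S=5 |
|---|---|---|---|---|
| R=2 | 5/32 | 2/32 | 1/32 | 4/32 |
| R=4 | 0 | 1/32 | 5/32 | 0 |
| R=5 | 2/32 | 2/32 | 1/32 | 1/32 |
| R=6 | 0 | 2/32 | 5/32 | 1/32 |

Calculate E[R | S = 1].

20/7

P(S = 1) = 7/32.
Σ R·P over the event = 2·(5/32) + 5·(2/32) = 5/8.
E[R | S = 1] = (5/8) / (7/32) = 20/7.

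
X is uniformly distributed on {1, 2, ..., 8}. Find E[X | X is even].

5

Given X is even, X is equally likely to be any of {2, 4, 6, 8}.
E[X | X is even] = (2 + 4 + 6 + 8) / 4 = 5.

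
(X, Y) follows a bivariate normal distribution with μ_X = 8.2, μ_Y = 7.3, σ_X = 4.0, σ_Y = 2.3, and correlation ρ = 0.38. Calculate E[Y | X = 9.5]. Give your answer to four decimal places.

The regression of Y on X has slope ρ·σ_Y/σ_X and passes through (μ_X, μ_Y).
E[Y | X=9.5] = 7.3 + (0.38)·(2.3/4.0)·(9.5 − (8.2)) = 7.3 + (0.2185)·(1.3) = 7.5841.

7.5841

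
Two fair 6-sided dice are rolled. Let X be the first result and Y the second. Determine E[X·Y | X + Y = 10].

73/3

Outcomes with X + Y = 10: (4,6), (5,5), (6,4), each with probability 1/36.
E[X·Y | X + Y = 10] = (24 + 25 + 24) / 3 = 73/3.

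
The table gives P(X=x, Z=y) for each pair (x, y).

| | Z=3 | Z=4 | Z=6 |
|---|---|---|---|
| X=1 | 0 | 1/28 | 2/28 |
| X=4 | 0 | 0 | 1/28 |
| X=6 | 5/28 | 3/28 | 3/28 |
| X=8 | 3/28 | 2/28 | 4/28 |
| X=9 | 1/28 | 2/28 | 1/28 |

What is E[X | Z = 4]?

P(Z = 4) = 2/7.
Σ X·P over the event = 1·(1/28) + 6·(3/28) + 8·(2/28) + 9·(2/28) = 53/28.
E[X | Z = 4] = (53/28) / (2/7) = 53/8.

53/8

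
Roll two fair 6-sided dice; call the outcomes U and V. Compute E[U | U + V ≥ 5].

P(U + V ≥ 5) = 5/6.
Summing U·P(x,y) over outcomes with U + V ≥ 5 gives 29/9.
E[U | U + V ≥ 5] = (29/9) / (5/6) = 58/15.

58/15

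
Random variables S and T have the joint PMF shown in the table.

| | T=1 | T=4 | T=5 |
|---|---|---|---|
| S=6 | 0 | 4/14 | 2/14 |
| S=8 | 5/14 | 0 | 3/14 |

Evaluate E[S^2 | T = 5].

264/5

P(T = 5) = 5/14.
Σ S^2·P over the event = 36·(2/14) + 64·(3/14) = 132/7.
E[S^2 | T = 5] = (132/7) / (5/14) = 264/5.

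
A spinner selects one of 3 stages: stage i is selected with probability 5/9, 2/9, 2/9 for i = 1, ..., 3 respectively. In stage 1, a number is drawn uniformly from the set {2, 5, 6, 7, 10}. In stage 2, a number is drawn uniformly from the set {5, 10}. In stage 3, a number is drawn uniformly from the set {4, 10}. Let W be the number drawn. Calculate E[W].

E[W | stage 1] = (2+5+6+7+10)/5 = 6.
E[W | stage 2] = (5+10)/2 = 15/2.
E[W | stage 3] = (4+10)/2 = 7.
E[W] = (5/9)·(6) + (2/9)·(15/2) + (2/9)·(7) = 59/9.

59/9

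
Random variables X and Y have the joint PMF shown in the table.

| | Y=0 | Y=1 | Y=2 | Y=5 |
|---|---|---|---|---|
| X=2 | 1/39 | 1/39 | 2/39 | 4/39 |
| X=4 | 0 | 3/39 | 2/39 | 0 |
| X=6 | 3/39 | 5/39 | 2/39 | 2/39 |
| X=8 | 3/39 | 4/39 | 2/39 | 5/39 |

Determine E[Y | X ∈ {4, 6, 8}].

P(X ∈ {4, 6, 8}) = 31/39.
Summing Y·P(X=x,Y=y) over the conditioning event gives 59/39.
E[Y | X ∈ {4, 6, 8}] = (59/39) / (31/39) = 59/31.

59/31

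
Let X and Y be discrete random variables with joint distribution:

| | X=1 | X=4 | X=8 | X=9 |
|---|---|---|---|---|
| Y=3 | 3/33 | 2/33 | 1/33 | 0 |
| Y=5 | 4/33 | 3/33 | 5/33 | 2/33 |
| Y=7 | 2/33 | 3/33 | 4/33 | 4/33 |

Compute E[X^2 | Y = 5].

P(Y = 5) = 14/33.
Σ X^2·P over the event = 1·(4/33) + 16·(3/33) + 64·(5/33) + 81·(2/33) = 178/11.
E[X^2 | Y = 5] = (178/11) / (14/33) = 267/7.

267/7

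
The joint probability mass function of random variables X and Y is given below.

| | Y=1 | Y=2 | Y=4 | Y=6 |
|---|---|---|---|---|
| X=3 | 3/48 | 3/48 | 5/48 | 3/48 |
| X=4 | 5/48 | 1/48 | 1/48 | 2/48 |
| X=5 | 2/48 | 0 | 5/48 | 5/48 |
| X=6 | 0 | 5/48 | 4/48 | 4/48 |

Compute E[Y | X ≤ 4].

P(X ≤ 4) = 23/48.
Summing Y·P(X=x,Y=y) over the conditioning event gives 35/24.
E[Y | X ≤ 4] = (35/24) / (23/48) = 70/23.

70/23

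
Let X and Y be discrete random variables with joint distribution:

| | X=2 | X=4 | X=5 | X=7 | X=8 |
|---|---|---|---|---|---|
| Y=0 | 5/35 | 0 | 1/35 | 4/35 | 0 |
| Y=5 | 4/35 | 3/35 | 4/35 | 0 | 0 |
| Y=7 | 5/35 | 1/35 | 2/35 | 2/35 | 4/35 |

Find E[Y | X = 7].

P(X = 7) = 6/35.
Σ Y·P over the event = 0·(4/35) + 7·(2/35) = 2/5.
E[Y | X = 7] = (2/5) / (6/35) = 7/3.

7/3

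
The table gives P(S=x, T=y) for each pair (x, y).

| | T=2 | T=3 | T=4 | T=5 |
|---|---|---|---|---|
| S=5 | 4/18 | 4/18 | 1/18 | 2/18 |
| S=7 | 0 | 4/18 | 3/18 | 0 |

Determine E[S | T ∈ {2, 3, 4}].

P(T ∈ {2, 3, 4}) = 8/9.
Σ S·P over the event = 5·(4/18) + 5·(4/18) + 5·(1/18) + 7·(4/18) + 7·(3/18) = 47/9.
E[S | T ∈ {2, 3, 4}] = (47/9) / (8/9) = 47/8.

47/8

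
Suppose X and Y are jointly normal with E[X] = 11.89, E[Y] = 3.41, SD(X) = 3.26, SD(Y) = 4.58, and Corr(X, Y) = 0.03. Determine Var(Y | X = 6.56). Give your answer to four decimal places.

20.9575

For a bivariate normal, Var(Y | X=x) = σ_Y²(1 − ρ²).
Var(Y | X=6.56) = (4.58)²·(1 − (0.03)²) = 20.9764·0.9991 = 20.9575.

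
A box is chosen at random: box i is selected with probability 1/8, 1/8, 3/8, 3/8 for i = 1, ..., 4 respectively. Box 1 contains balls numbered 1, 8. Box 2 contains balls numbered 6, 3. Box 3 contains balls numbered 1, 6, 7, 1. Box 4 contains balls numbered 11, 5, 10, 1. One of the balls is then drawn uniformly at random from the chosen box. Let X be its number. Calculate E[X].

E[X | box 1] = (1+8)/2 = 9/2.
E[X | box 2] = (6+3)/2 = 9/2.
E[X | box 3] = (1+6+7+1)/4 = 15/4.
E[X | box 4] = (11+5+10+1)/4 = 27/4.
By the law of total expectation,
E[X] = (1/8)·(9/2) + (1/8)·(9/2) + (3/8)·(15/4) + (3/8)·(27/4) = 81/16.

81/16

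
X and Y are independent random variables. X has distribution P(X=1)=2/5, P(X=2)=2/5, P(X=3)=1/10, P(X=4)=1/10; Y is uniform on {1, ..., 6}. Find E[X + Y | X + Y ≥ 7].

146/19

P(X + Y ≥ 7) = 19/60.
Summing (X+Y)·P(x,y) over outcomes with X + Y ≥ 7 gives 73/30.
E[X + Y | X + Y ≥ 7] = (73/30) / (19/60) = 146/19.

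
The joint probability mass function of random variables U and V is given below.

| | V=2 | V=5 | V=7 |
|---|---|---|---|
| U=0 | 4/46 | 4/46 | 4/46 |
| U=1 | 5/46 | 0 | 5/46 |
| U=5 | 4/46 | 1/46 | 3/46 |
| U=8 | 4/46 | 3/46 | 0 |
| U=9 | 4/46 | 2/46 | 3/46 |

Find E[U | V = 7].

47/15

P(V = 7) = 15/46.
Σ U·P over the event = 0·(4/46) + 1·(5/46) + 5·(3/46) + 9·(3/46) = 47/46.
E[U | V = 7] = (47/46) / (15/46) = 47/15.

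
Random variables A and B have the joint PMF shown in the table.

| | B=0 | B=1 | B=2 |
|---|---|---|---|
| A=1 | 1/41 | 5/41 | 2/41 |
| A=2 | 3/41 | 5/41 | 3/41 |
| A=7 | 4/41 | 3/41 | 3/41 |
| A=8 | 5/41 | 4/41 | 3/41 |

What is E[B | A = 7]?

9/10

P(A = 7) = 10/41.
Σ B·P over the event = 0·(4/41) + 1·(3/41) + 2·(3/41) = 9/41.
E[B | A = 7] = (9/41) / (10/41) = 9/10.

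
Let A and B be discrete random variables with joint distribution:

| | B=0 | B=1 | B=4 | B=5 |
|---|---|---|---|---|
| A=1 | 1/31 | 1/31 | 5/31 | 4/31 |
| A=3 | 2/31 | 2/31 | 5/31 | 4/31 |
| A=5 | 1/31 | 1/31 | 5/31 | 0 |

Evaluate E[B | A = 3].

P(A = 3) = 13/31.
Σ B·P over the event = 0·(2/31) + 1·(2/31) + 4·(5/31) + 5·(4/31) = 42/31.
E[B | A = 3] = (42/31) / (13/31) = 42/13.

42/13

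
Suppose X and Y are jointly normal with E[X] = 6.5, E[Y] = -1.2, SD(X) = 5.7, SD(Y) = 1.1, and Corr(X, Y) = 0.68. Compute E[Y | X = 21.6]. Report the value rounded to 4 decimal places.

The regression of Y on X has slope ρ·σ_Y/σ_X and passes through (μ_X, μ_Y).
E[Y | X=21.6] = -1.2 + (0.68)·(1.1/5.7)·(21.6 − (6.5)) = -1.2 + (0.131228)·(15.1) = 0.7815.

0.7815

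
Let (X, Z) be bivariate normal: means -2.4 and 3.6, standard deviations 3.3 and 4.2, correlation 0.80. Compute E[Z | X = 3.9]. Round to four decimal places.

For a bivariate normal, E[Z | X=x] = μ_Z + ρ·(σ_Z/σ_X)·(x − μ_X).
E[Z | X=3.9] = 3.6 + (0.80)·(4.2/3.3)·(3.9 − (-2.4)) = 3.6 + (1.01818)·(6.3) = 10.0145.

10.0145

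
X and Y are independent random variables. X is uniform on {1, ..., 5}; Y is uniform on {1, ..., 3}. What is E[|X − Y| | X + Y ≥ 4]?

7/4

P(X + Y ≥ 4) = 4/5.
Summing |X−Y|·P(x,y) over outcomes with X + Y ≥ 4 gives 7/5.
E[|X − Y| | X + Y ≥ 4] = (7/5) / (4/5) = 7/4.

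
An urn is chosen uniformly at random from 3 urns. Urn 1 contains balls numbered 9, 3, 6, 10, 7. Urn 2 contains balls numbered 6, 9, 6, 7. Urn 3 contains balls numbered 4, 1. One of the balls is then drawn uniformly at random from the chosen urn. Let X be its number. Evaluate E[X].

E[X | urn 1] = (9+3+6+10+7)/5 = 7.
E[X | urn 2] = (6+9+6+7)/4 = 7.
E[X | urn 3] = (4+1)/2 = 5/2.
E[X] = (1/3)·(7) + (1/3)·(7) + (1/3)·(5/2) = 11/2.

11/2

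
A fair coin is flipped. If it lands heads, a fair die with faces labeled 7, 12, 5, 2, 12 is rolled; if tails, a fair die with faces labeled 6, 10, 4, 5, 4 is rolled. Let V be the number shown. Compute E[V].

E[V | heads] = (7+12+5+2+12)/5 = 38/5.
E[V | tails] = (6+10+4+5+4)/5 = 29/5.
E[V] = (1/2)·(38/5) + (1/2)·(29/5) = 67/10.

67/10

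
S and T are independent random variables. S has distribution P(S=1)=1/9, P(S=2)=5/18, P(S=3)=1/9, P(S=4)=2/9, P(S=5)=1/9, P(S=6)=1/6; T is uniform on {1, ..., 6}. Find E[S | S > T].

50/11

P(S > T) = 11/27.
Summing S·P(x,y) over outcomes with S > T gives 50/27.
E[S | S > T] = (50/27) / (11/27) = 50/11.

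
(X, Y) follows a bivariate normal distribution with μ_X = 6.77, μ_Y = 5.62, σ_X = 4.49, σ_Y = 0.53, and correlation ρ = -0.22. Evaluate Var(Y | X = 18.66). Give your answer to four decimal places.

For a bivariate normal, Var(Y | X=x) = σ_Y²(1 − ρ²).
Var(Y | X=18.66) = (0.53)²·(1 − (-0.22)²) = 0.2809·0.9516 = 0.2673.

0.2673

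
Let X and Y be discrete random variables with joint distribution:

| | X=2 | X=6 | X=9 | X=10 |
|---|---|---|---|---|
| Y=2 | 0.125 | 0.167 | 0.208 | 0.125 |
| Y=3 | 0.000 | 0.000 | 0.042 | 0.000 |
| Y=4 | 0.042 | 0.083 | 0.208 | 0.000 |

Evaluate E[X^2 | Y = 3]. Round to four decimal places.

P(Y = 3) = 0.042.
Σ X^2·P over the event = 81·(0.042) = 3.402.
E[X^2 | Y = 3] = (3.402) / (0.042) = 81.0000.

81.0000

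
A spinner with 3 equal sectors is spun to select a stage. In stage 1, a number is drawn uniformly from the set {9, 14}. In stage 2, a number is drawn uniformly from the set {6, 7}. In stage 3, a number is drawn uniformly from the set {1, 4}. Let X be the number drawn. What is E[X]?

41/6

E[X | stage 1] = (9+14)/2 = 23/2.
E[X | stage 2] = (6+7)/2 = 13/2.
E[X | stage 3] = (1+4)/2 = 5/2.
By the law of total expectation,
E[X] = (1/3)·(23/2) + (1/3)·(13/2) + (1/3)·(5/2) = 41/6.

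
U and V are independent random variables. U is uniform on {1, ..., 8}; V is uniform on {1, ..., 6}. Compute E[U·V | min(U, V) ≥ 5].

Outcomes with min(U, V) ≥ 5: (5,5), (5,6), (6,5), (6,6), (7,5), (7,6), (8,5), (8,6), each with probability 1/48.
E[U·V | min(U, V) ≥ 5] = (25 + 30 + 30 + 36 + 35 + 42 + 40 + 48) / 8 = 143/4.

143/4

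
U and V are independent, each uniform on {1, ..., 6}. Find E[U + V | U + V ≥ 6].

P(U + V ≥ 6) = 13/18.
Summing (U+V)·P(x,y) over outcomes with U + V ≥ 6 gives 53/9.
E[U + V | U + V ≥ 6] = (53/9) / (13/18) = 106/13.

106/13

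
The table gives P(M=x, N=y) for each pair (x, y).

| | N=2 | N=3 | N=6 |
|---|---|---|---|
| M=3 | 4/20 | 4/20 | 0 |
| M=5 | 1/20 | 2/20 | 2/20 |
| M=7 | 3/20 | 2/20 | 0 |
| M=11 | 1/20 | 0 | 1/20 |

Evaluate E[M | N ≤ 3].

P(N ≤ 3) = 17/20.
Summing M·P(M=x,N=y) over the conditioning event gives 17/4.
E[M | N ≤ 3] = (17/4) / (17/20) = 5.

5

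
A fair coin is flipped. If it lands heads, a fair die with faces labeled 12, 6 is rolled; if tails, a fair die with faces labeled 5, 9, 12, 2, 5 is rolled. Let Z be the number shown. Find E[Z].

E[Z | heads] = (12+6)/2 = 9.
E[Z | tails] = (5+9+12+2+5)/5 = 33/5.
E[Z] = (1/2)·(9) + (1/2)·(33/5) = 39/5.

39/5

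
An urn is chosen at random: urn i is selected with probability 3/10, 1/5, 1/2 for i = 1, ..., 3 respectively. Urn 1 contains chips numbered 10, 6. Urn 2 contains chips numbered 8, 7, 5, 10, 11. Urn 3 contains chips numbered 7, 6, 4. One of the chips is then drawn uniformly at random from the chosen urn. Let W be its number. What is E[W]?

1031/150

E[W | urn 1] = (10+6)/2 = 8.
E[W | urn 2] = (8+7+5+10+11)/5 = 41/5.
E[W | urn 3] = (7+6+4)/3 = 17/3.
By the law of total expectation,
E[W] = (3/10)·(8) + (1/5)·(41/5) + (1/2)·(17/3) = 1031/150.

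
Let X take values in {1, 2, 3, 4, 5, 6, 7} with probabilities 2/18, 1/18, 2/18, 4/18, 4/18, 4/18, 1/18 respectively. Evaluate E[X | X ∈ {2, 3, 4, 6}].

48/11

P(X ∈ {2, 3, 4, 6}) = 11/18.
Σ over the event: 2·1/18 + 3·1/9 + 4·2/9 + 6·2/9 = 8/3.
E[X | X ∈ {2, 3, 4, 6}] = (8/3) / (11/18) = 48/11.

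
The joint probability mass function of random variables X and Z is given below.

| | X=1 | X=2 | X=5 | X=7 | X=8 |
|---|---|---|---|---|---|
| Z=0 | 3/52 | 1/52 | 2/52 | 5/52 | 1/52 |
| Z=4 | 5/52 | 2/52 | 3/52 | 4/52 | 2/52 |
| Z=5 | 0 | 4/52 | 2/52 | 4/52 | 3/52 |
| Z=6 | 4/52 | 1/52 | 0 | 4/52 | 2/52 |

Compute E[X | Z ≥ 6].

50/11

P(Z ≥ 6) = 11/52.
Σ X·P over the event = 1·(4/52) + 2·(1/52) + 7·(4/52) + 8·(2/52) = 25/26.
E[X | Z ≥ 6] = (25/26) / (11/52) = 50/11.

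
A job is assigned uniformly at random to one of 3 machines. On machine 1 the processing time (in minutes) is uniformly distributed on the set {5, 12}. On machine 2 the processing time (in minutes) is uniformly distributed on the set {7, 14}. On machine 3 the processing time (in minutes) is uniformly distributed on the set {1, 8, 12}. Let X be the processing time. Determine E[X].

E[X | machine 1] = (5+12)/2 = 17/2.
E[X | machine 2] = (7+14)/2 = 21/2.
E[X | machine 3] = (1+8+12)/3 = 7.
By the law of total expectation,
E[X] = (1/3)·(17/2) + (1/3)·(21/2) + (1/3)·(7) = 26/3.

26/3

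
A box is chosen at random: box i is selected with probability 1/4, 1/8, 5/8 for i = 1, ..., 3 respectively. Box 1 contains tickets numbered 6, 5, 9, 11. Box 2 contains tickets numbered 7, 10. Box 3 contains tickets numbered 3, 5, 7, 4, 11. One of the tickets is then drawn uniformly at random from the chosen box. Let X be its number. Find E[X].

E[X | box 1] = (6+5+9+11)/4 = 31/4.
E[X | box 2] = (7+10)/2 = 17/2.
E[X | box 3] = (3+5+7+4+11)/5 = 6.
E[X] = (1/4)·(31/4) + (1/8)·(17/2) + (5/8)·(6) = 27/4.

27/4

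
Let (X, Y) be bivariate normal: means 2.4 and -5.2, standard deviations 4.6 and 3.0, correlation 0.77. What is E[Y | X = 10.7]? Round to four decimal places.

The regression of Y on X has slope ρ·σ_Y/σ_X and passes through (μ_X, μ_Y).
E[Y | X=10.7] = -5.2 + (0.77)·(3.0/4.6)·(10.7 − (2.4)) = -5.2 + (0.50217)·(8.3) = -1.0320.

-1.0320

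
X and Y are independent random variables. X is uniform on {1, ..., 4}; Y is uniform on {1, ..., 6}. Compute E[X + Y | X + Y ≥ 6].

P(X + Y ≥ 6) = 7/12.
Summing (X+Y)·P(x,y) over outcomes with X + Y ≥ 6 gives 13/3.
E[X + Y | X + Y ≥ 6] = (13/3) / (7/12) = 52/7.

52/7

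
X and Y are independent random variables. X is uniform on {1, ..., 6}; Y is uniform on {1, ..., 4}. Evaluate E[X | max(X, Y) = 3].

12/5

P(max(X, Y) = 3) = 5/24.
Summing X·P(x,y) over outcomes with max(X, Y) = 3 gives 1/2.
E[X | max(X, Y) = 3] = (1/2) / (5/24) = 12/5.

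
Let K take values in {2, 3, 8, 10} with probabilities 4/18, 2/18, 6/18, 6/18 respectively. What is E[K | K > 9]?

P(K > 9) = 1/3.
Σ over the event: 10·1/3 = 10/3.
E[K | K > 9] = (10/3) / (1/3) = 10.

10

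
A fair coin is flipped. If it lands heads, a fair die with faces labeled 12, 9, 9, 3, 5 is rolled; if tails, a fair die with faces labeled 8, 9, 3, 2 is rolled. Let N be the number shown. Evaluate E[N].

131/20

E[N | heads] = (12+9+9+3+5)/5 = 38/5.
E[N | tails] = (8+9+3+2)/4 = 11/2.
By the law of total expectation,
E[N] = (1/2)·(38/5) + (1/2)·(11/2) = 131/20.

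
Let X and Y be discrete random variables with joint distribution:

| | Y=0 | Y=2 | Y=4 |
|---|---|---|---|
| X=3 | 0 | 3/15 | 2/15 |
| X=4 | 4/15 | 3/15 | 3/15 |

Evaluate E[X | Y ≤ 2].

37/10

P(Y ≤ 2) = 2/3.
Summing X·P(X=x,Y=y) over the conditioning event gives 37/15.
E[X | Y ≤ 2] = (37/15) / (2/3) = 37/10.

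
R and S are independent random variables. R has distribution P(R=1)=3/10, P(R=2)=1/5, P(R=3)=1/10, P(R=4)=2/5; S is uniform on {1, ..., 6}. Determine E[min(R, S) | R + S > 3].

119/52

P(R + S > 3) = 13/15.
Summing min(R,S)·P(x,y) over outcomes with R + S > 3 gives 119/60.
E[min(R, S) | R + S > 3] = (119/60) / (13/15) = 119/52.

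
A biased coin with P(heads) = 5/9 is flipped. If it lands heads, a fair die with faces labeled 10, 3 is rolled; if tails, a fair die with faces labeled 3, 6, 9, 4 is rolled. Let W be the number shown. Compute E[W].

E[W | heads] = (10+3)/2 = 13/2.
E[W | tails] = (3+6+9+4)/4 = 11/2.
By the law of total expectation,
E[W] = (5/9)·(13/2) + (4/9)·(11/2) = 109/18.

109/18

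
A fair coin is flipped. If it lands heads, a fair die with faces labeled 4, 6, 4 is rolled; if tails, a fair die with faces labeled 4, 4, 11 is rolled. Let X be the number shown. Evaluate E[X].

11/2

E[X | heads] = (4+6+4)/3 = 14/3.
E[X | tails] = (4+4+11)/3 = 19/3.
E[X] = (1/2)·(14/3) + (1/2)·(19/3) = 11/2.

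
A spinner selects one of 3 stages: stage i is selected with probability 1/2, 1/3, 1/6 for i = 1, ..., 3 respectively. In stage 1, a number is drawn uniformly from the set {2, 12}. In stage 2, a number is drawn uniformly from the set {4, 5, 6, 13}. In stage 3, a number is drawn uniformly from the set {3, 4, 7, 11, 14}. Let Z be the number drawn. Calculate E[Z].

E[Z | stage 1] = (2+12)/2 = 7.
E[Z | stage 2] = (4+5+6+13)/4 = 7.
E[Z | stage 3] = (3+4+7+11+14)/5 = 39/5.
E[Z] = (1/2)·(7) + (1/3)·(7) + (1/6)·(39/5) = 107/15.

107/15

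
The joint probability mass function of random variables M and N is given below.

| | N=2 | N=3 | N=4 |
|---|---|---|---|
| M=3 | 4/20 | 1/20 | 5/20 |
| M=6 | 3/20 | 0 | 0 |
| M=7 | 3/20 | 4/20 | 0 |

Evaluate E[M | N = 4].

3

P(N = 4) = 1/4.
Summing M·P(M=x,N=y) over the conditioning event gives 3/4.
E[M | N = 4] = (3/4) / (1/4) = 3.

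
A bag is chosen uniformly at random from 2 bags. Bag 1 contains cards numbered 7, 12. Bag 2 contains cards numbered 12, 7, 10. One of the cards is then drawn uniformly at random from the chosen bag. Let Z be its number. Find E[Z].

115/12

E[Z | bag 1] = (7+12)/2 = 19/2.
E[Z | bag 2] = (12+7+10)/3 = 29/3.
E[Z] = (1/2)·(19/2) + (1/2)·(29/3) = 115/12.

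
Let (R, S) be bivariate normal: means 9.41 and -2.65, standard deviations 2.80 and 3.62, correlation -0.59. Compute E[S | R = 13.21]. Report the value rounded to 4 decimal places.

-5.5486

The regression of S on R has slope ρ·σ_S/σ_R and passes through (μ_R, μ_S).
E[S | R=13.21] = -2.65 + (-0.59)·(3.62/2.80)·(13.21 − (9.41)) = -2.65 + (-0.76279)·(3.8) = -5.5486.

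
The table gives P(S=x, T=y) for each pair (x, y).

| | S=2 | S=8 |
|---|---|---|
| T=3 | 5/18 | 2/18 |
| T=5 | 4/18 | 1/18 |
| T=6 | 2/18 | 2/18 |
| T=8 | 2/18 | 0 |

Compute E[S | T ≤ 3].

26/7

P(T ≤ 3) = 7/18.
Σ S·P over the event = 2·(5/18) + 8·(2/18) = 13/9.
E[S | T ≤ 3] = (13/9) / (7/18) = 26/7.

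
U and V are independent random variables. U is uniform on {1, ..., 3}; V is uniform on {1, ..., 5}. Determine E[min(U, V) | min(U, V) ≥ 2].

Outcomes with min(U, V) ≥ 2: (2,2), (2,3), (2,4), (2,5), (3,2), (3,3), (3,4), (3,5), each with probability 1/15.
E[min(U, V) | min(U, V) ≥ 2] = (2 + 2 + 2 + 2 + 2 + 3 + 3 + 3) / 8 = 19/8.

19/8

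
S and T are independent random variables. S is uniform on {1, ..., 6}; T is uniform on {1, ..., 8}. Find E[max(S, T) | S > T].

P(S > T) = 5/16.
Summing max(S,T)·P(x,y) over outcomes with S > T gives 35/24.
E[max(S, T) | S > T] = (35/24) / (5/16) = 14/3.

14/3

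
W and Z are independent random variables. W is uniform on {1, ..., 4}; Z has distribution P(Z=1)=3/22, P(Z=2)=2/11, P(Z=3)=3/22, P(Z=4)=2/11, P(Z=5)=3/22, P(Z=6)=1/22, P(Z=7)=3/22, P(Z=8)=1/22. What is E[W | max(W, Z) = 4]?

40/13

P(max(W, Z) = 4) = 13/44.
Summing W·P(x,y) over outcomes with max(W, Z) = 4 gives 10/11.
E[W | max(W, Z) = 4] = (10/11) / (13/44) = 40/13.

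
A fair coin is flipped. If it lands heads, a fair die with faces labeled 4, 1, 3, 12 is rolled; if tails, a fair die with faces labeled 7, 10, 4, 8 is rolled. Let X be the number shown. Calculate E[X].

E[X | heads] = (4+1+3+12)/4 = 5.
E[X | tails] = (7+10+4+8)/4 = 29/4.
E[X] = (1/2)·(5) + (1/2)·(29/4) = 49/8.

49/8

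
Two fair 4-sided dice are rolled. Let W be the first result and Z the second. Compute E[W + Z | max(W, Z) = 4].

44/7

P(max(W, Z) = 4) = 7/16.
Summing (W+Z)·P(x,y) over outcomes with max(W, Z) = 4 gives 11/4.
E[W + Z | max(W, Z) = 4] = (11/4) / (7/16) = 44/7.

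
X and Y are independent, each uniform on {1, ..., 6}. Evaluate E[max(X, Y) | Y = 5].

31/6

Outcomes with Y = 5: (1,5), (2,5), (3,5), (4,5), (5,5), (6,5), each with probability 1/36.
E[max(X, Y) | Y = 5] = (5 + 5 + 5 + 5 + 5 + 6) / 6 = 31/6.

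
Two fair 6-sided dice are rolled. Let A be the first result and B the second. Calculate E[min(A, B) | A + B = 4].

4/3

P(A + B = 4) = 1/12.
Summing min(A,B)·P(x,y) over outcomes with A + B = 4 gives 1/9.
E[min(A, B) | A + B = 4] = (1/9) / (1/12) = 4/3.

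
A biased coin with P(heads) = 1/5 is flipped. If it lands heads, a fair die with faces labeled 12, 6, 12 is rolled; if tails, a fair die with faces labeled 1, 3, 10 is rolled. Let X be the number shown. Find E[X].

86/15

E[X | heads] = (12+6+12)/3 = 10.
E[X | tails] = (1+3+10)/3 = 14/3.
E[X] = (1/5)·(10) + (4/5)·(14/3) = 86/15.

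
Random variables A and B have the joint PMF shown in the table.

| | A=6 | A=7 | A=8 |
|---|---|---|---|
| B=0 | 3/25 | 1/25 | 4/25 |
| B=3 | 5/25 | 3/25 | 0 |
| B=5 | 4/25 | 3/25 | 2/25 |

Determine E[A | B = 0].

P(B = 0) = 8/25.
Summing A·P(A=x,B=y) over the conditioning event gives 57/25.
E[A | B = 0] = (57/25) / (8/25) = 57/8.

57/8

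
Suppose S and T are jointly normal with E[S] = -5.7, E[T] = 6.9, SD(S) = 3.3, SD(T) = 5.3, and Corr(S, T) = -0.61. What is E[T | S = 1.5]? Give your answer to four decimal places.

-0.1538

E[T | S=x] = μ_T + ρ(σ_T/σ_S)(x − μ_S) for jointly normal variables.
E[T | S=1.5] = 6.9 + (-0.61)·(5.3/3.3)·(1.5 − (-5.7)) = 6.9 + (-0.9797)·(7.2) = -0.1538.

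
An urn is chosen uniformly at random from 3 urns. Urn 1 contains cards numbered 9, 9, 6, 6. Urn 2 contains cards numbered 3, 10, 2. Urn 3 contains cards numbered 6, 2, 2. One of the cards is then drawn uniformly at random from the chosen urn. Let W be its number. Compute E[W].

95/18

E[W | urn 1] = (9+9+6+6)/4 = 15/2.
E[W | urn 2] = (3+10+2)/3 = 5.
E[W | urn 3] = (6+2+2)/3 = 10/3.
By the law of total expectation,
E[W] = (1/3)·(15/2) + (1/3)·(5) + (1/3)·(10/3) = 95/18.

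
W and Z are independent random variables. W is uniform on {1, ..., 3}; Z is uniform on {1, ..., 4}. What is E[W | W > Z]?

8/3

Outcomes with W > Z: (2,1), (3,1), (3,2), each with probability 1/12.
E[W | W > Z] = (2 + 3 + 3) / 3 = 8/3.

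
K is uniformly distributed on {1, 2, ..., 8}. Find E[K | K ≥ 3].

11/2

Given K ≥ 3, K is equally likely to be any of {3, 4, 5, 6, 7, 8}.
E[K | K ≥ 3] = (3 + 4 + 5 + 6 + 7 + 8) / 6 = 11/2.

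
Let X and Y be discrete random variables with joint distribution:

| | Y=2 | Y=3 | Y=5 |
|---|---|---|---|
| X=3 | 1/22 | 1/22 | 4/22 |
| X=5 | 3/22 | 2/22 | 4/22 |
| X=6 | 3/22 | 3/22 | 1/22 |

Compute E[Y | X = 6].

P(X = 6) = 7/22.
Σ Y·P over the event = 2·(3/22) + 3·(3/22) + 5·(1/22) = 10/11.
E[Y | X = 6] = (10/11) / (7/22) = 20/7.

20/7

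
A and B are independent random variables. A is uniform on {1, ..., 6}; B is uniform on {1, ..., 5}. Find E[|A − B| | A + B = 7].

13/5

P(A + B = 7) = 1/6.
Summing |A−B|·P(x,y) over outcomes with A + B = 7 gives 13/30.
E[|A − B| | A + B = 7] = (13/30) / (1/6) = 13/5.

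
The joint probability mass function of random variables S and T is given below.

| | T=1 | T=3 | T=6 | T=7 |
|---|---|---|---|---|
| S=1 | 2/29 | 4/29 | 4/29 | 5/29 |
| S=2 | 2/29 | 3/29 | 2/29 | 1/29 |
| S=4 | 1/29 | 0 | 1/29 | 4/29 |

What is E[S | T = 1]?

2

P(T = 1) = 5/29.
Σ S·P over the event = 1·(2/29) + 2·(2/29) + 4·(1/29) = 10/29.
E[S | T = 1] = (10/29) / (5/29) = 2.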